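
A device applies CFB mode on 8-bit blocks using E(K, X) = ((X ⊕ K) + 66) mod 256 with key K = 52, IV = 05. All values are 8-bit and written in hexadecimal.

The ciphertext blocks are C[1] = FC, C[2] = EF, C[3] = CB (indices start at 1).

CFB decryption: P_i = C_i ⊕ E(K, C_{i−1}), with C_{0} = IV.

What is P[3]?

P[3] = E8

P[3]: E(K, EF) = 23; CB ⊕ 23 = E8.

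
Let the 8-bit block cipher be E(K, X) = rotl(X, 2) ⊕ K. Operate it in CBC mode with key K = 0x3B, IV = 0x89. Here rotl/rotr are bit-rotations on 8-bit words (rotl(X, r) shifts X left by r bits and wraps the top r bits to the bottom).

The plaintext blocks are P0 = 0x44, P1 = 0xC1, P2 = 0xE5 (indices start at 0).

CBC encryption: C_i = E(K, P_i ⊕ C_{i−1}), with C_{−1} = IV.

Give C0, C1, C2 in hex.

C0: P0 ⊕ 0x89 = 0xCD; E(K, 0xCD) = 0x0C.
C1: P1 ⊕ 0x0C = 0xCD; E(K, 0xCD) = 0x0C.
C2: P2 ⊕ 0x0C = 0xE9; E(K, 0xE9) = 0x9C.

C0 = 0x0C, C1 = 0x0C, C2 = 0x9C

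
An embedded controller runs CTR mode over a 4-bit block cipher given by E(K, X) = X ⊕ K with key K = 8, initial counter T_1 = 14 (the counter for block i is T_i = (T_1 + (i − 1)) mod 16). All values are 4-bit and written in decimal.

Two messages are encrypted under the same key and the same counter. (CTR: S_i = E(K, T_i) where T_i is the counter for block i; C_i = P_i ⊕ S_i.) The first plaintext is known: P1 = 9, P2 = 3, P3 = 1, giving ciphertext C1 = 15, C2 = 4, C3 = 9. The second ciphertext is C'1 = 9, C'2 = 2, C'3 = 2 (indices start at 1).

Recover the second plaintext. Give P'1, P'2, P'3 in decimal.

P'1 = 15, P'2 = 5, P'3 = 10

In CTR with a reused counter, both messages share the same keystream S_i, so C_i ⊕ C'_i = P_i ⊕ P'_i and thus P'_i = P_i ⊕ C_i ⊕ C'_i.
P'1: 9 ⊕ 15 ⊕ 9 = 15.
P'2: 3 ⊕ 4 ⊕ 2 = 5.
P'3: 1 ⊕ 9 ⊕ 2 = 10.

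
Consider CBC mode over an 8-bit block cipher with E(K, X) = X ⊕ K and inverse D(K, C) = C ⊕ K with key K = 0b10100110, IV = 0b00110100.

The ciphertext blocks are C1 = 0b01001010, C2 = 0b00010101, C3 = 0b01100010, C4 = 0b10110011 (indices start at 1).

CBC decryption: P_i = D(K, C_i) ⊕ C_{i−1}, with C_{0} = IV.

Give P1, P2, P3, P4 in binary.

P1: D(K, 0b01001010) = 0b11101100; 0b11101100 ⊕ 0b00110100 = 0b11011000.
P2: D(K, 0b00010101) = 0b10110011; 0b10110011 ⊕ 0b01001010 = 0b11111001.
P3: D(K, 0b01100010) = 0b11000100; 0b11000100 ⊕ 0b00010101 = 0b11010001.
P4: D(K, 0b10110011) = 0b00010101; 0b00010101 ⊕ 0b01100010 = 0b01110111.

P1 = 0b11011000, P2 = 0b11111001, P3 = 0b11010001, P4 = 0b01110111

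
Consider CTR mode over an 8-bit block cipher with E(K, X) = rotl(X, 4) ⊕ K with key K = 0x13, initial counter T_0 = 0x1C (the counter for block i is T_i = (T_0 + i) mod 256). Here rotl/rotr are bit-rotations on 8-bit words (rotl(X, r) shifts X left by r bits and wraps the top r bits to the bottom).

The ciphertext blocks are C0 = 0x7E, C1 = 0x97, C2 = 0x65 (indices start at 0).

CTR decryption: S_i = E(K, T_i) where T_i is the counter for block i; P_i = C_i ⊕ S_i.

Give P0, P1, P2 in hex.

P0 = 0xAC, P1 = 0x55, P2 = 0x97

P0: T = 0x1C, S = E(K, T) = 0xD2; 0x7E ⊕ 0xD2 = 0xAC.
P1: T = 0x1D, S = E(K, T) = 0xC2; 0x97 ⊕ 0xC2 = 0x55.
P2: T = 0x1E, S = E(K, T) = 0xF2; 0x65 ⊕ 0xF2 = 0x97.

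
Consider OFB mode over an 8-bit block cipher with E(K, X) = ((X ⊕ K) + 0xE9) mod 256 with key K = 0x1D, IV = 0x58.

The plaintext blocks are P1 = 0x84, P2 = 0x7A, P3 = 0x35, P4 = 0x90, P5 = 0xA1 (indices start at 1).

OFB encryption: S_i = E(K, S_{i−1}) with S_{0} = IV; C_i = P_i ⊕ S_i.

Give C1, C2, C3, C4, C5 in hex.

C1: S = E(K, 0x58) = 0x2E; 0x84 ⊕ 0x2E = 0xAA.
C2: S = E(K, 0x2E) = 0x1C; 0x7A ⊕ 0x1C = 0x66.
C3: S = E(K, 0x1C) = 0xEA; 0x35 ⊕ 0xEA = 0xDF.
C4: S = E(K, 0xEA) = 0xE0; 0x90 ⊕ 0xE0 = 0x70.
C5: S = E(K, 0xE0) = 0xE6; 0xA1 ⊕ 0xE6 = 0x47.

C1 = 0xAA, C2 = 0x66, C3 = 0xDF, C4 = 0x70, C5 = 0x47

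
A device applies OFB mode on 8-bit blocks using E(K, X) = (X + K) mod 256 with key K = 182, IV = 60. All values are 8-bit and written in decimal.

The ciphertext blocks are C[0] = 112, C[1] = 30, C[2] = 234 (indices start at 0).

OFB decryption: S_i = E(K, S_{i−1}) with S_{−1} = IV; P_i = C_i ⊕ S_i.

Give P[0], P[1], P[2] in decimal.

P[0]: S = E(K, 60) = 242; 112 ⊕ 242 = 130.
P[1]: S = E(K, 242) = 168; 30 ⊕ 168 = 182.
P[2]: S = E(K, 168) = 94; 234 ⊕ 94 = 180.

P[0] = 130, P[1] = 182, P[2] = 180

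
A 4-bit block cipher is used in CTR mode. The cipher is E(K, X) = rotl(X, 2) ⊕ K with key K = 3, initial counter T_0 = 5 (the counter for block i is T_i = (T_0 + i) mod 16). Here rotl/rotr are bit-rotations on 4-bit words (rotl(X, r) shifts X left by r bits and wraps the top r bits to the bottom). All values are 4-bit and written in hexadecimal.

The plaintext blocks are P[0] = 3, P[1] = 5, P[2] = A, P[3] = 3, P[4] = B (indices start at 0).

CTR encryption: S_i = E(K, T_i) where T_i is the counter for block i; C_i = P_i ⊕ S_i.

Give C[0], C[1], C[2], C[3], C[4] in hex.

C[0]: T = 5, S = E(K, T) = 6; 3 ⊕ 6 = 5.
C[1]: T = 6, S = E(K, T) = A; 5 ⊕ A = F.
C[2]: T = 7, S = E(K, T) = E; A ⊕ E = 4.
C[3]: T = 8, S = E(K, T) = 1; 3 ⊕ 1 = 2.
C[4]: T = 9, S = E(K, T) = 5; B ⊕ 5 = E.

C[0] = 5, C[1] = F, C[2] = 4, C[3] = 2, C[4] = E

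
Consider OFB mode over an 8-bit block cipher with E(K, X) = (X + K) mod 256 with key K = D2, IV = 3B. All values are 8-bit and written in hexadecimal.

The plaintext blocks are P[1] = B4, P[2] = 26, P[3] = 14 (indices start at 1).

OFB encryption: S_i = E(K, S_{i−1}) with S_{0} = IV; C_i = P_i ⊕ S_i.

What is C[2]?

C[1]: S = E(K, 3B) = 0D; B4 ⊕ 0D = B9.
C[2]: S = E(K, 0D) = DF; 26 ⊕ DF = F9.

C[2] = F9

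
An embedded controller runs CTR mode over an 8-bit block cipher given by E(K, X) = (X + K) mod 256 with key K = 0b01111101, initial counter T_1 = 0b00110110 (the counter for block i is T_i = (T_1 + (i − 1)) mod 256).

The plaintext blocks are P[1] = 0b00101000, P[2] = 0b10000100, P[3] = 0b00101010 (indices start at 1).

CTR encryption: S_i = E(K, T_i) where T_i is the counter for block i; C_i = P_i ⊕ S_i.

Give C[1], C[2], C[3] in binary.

C[1] = 0b10011011, C[2] = 0b00110000, C[3] = 0b10011111

C[1]: T = 0b00110110, S = E(K, T) = 0b10110011; 0b00101000 ⊕ 0b10110011 = 0b10011011.
C[2]: T = 0b00110111, S = E(K, T) = 0b10110100; 0b10000100 ⊕ 0b10110100 = 0b00110000.
C[3]: T = 0b00111000, S = E(K, T) = 0b10110101; 0b00101010 ⊕ 0b10110101 = 0b10011111.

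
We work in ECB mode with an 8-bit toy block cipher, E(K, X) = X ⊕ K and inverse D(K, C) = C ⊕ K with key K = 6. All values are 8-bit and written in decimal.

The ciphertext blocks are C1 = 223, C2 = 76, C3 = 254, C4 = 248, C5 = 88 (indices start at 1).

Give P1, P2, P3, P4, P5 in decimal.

P1 = 217, P2 = 74, P3 = 248, P4 = 254, P5 = 94

ECB decryption: P_i = D(K, C_i).
P1: D(K, 223) = 217.
P2: D(K, 76) = 74.
P3: D(K, 254) = 248.
P4: D(K, 248) = 254.
P5: D(K, 88) = 94.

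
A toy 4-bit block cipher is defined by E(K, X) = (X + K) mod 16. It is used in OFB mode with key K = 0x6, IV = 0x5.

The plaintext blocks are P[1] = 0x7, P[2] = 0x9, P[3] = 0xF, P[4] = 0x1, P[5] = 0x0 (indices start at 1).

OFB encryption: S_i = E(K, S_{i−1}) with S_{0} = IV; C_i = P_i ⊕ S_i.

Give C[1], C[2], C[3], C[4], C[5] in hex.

C[1]: S = E(K, 0x5) = 0xB; 0x7 ⊕ 0xB = 0xC.
C[2]: S = E(K, 0xB) = 0x1; 0x9 ⊕ 0x1 = 0x8.
C[3]: S = E(K, 0x1) = 0x7; 0xF ⊕ 0x7 = 0x8.
C[4]: S = E(K, 0x7) = 0xD; 0x1 ⊕ 0xD = 0xC.
C[5]: S = E(K, 0xD) = 0x3; 0x0 ⊕ 0x3 = 0x3.

C[1] = 0xC, C[2] = 0x8, C[3] = 0x8, C[4] = 0xC, C[5] = 0x3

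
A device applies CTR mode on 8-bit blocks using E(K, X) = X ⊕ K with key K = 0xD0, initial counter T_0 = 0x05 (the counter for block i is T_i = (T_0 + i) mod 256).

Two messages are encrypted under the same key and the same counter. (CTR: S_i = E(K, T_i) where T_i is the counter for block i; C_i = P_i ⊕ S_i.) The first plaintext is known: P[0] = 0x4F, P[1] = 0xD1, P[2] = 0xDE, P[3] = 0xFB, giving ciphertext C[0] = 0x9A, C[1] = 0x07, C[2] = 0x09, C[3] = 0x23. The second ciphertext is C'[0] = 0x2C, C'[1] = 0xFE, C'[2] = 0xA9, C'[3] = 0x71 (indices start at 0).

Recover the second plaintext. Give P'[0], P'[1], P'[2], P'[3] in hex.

In CTR with a reused counter, both messages share the same keystream S_i, so C_i ⊕ C'_i = P_i ⊕ P'_i and thus P'_i = P_i ⊕ C_i ⊕ C'_i.
P'[0]: 0x4F ⊕ 0x9A ⊕ 0x2C = 0xF9.
P'[1]: 0xD1 ⊕ 0x07 ⊕ 0xFE = 0x28.
P'[2]: 0xDE ⊕ 0x09 ⊕ 0xA9 = 0x7E.
P'[3]: 0xFB ⊕ 0x23 ⊕ 0x71 = 0xA9.

P'[0] = 0xF9, P'[1] = 0x28, P'[2] = 0x7E, P'[3] = 0xA9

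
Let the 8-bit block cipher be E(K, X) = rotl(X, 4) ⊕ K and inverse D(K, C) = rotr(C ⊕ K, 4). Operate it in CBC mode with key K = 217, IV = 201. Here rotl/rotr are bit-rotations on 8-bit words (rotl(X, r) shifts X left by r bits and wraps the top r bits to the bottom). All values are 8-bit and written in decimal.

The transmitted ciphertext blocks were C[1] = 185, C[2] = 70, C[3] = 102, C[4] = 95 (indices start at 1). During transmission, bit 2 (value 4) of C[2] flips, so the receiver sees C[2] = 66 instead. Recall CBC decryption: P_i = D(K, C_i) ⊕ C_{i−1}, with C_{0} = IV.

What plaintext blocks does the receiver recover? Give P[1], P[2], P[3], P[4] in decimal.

Only C[2] changed, to 66. In CBC, a change in C_i garbles P_i and flips the same bit in P_{i+1}. Decrypting the received ciphertext:
P[1]: D(K, 185) = 6; 6 ⊕ 201 = 207.
P[2]: D(K, 66) = 185; 185 ⊕ 185 = 0.
P[3]: D(K, 102) = 251; 251 ⊕ 66 = 185.
P[4]: D(K, 95) = 104; 104 ⊕ 102 = 14.
Blocks that differ from the original plaintext: P[2], P[3].

P[1] = 207, P[2] = 0, P[3] = 185, P[4] = 14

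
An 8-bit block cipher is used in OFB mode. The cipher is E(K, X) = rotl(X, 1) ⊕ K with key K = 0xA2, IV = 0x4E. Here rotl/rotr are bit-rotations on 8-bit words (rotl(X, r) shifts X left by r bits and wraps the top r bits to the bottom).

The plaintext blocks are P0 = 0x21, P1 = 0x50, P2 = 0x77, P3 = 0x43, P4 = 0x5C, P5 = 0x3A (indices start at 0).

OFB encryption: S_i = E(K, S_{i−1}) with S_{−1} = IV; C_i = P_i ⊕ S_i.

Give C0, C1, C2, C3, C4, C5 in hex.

C0: S = E(K, 0x4E) = 0x3E; 0x21 ⊕ 0x3E = 0x1F.
C1: S = E(K, 0x3E) = 0xDE; 0x50 ⊕ 0xDE = 0x8E.
C2: S = E(K, 0xDE) = 0x1F; 0x77 ⊕ 0x1F = 0x68.
C3: S = E(K, 0x1F) = 0x9C; 0x43 ⊕ 0x9C = 0xDF.
C4: S = E(K, 0x9C) = 0x9B; 0x5C ⊕ 0x9B = 0xC7.
C5: S = E(K, 0x9B) = 0x95; 0x3A ⊕ 0x95 = 0xAF.

C0 = 0x1F, C1 = 0x8E, C2 = 0x68, C3 = 0xDF, C4 = 0xC7, C5 = 0xAF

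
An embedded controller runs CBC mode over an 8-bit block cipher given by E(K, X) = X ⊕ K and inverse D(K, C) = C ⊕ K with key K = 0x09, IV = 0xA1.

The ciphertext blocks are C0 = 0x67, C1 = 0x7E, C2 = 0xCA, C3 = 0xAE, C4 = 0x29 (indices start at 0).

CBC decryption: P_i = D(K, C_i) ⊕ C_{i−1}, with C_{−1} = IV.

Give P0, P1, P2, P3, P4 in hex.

P0 = 0xCF, P1 = 0x10, P2 = 0xBD, P3 = 0x6D, P4 = 0x8E

P0: D(K, 0x67) = 0x6E; 0x6E ⊕ 0xA1 = 0xCF.
P1: D(K, 0x7E) = 0x77; 0x77 ⊕ 0x67 = 0x10.
P2: D(K, 0xCA) = 0xC3; 0xC3 ⊕ 0x7E = 0xBD.
P3: D(K, 0xAE) = 0xA7; 0xA7 ⊕ 0xCA = 0x6D.
P4: D(K, 0x29) = 0x20; 0x20 ⊕ 0xAE = 0x8E.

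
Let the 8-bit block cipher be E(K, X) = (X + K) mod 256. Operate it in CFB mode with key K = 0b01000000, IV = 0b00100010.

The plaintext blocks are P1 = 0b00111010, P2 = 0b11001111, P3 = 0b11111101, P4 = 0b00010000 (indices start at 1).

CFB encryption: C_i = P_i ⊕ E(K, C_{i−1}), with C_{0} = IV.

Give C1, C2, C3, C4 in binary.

C1 = 0b01011000, C2 = 0b01010111, C3 = 0b01101010, C4 = 0b10111010

C1: E(K, 0b00100010) = 0b01100010; 0b00111010 ⊕ 0b01100010 = 0b01011000.
C2: E(K, 0b01011000) = 0b10011000; 0b11001111 ⊕ 0b10011000 = 0b01010111.
C3: E(K, 0b01010111) = 0b10010111; 0b11111101 ⊕ 0b10010111 = 0b01101010.
C4: E(K, 0b01101010) = 0b10101010; 0b00010000 ⊕ 0b10101010 = 0b10111010.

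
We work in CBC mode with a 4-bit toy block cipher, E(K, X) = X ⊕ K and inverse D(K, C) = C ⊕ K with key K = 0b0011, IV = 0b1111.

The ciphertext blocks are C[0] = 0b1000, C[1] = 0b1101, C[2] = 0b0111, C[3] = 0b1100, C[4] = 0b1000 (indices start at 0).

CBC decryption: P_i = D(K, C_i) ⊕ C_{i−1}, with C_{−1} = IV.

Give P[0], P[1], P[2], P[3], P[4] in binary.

P[0] = 0b0100, P[1] = 0b0110, P[2] = 0b1001, P[3] = 0b1000, P[4] = 0b0111

P[0]: D(K, 0b1000) = 0b1011; 0b1011 ⊕ 0b1111 = 0b0100.
P[1]: D(K, 0b1101) = 0b1110; 0b1110 ⊕ 0b1000 = 0b0110.
P[2]: D(K, 0b0111) = 0b0100; 0b0100 ⊕ 0b1101 = 0b1001.
P[3]: D(K, 0b1100) = 0b1111; 0b1111 ⊕ 0b0111 = 0b1000.
P[4]: D(K, 0b1000) = 0b1011; 0b1011 ⊕ 0b1100 = 0b0111.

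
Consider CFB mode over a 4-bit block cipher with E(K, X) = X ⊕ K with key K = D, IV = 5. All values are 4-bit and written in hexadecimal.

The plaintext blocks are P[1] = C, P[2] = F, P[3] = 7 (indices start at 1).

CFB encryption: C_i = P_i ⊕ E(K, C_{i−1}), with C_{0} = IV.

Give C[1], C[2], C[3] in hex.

C[1] = 4, C[2] = 6, C[3] = C

C[1]: E(K, 5) = 8; C ⊕ 8 = 4.
C[2]: E(K, 4) = 9; F ⊕ 9 = 6.
C[3]: E(K, 6) = B; 7 ⊕ B = C.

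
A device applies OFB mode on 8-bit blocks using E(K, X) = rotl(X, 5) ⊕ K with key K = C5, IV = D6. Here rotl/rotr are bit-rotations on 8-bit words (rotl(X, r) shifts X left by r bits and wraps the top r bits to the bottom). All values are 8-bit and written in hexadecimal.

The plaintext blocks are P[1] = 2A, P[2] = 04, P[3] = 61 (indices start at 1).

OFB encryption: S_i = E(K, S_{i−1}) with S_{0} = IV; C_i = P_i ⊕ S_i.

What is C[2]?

C[2] = 22

C[1]: S = E(K, D6) = 1F; 2A ⊕ 1F = 35.
C[2]: S = E(K, 1F) = 26; 04 ⊕ 26 = 22.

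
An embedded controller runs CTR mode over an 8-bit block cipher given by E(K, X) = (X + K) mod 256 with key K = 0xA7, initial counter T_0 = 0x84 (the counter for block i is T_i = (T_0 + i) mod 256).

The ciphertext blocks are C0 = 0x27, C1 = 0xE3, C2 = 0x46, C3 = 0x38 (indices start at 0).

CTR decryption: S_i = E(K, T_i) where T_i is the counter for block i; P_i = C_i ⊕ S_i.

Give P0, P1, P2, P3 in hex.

P0: T = 0x84, S = E(K, T) = 0x2B; 0x27 ⊕ 0x2B = 0x0C.
P1: T = 0x85, S = E(K, T) = 0x2C; 0xE3 ⊕ 0x2C = 0xCF.
P2: T = 0x86, S = E(K, T) = 0x2D; 0x46 ⊕ 0x2D = 0x6B.
P3: T = 0x87, S = E(K, T) = 0x2E; 0x38 ⊕ 0x2E = 0x16.

P0 = 0x0C, P1 = 0xCF, P2 = 0x6B, P3 = 0x16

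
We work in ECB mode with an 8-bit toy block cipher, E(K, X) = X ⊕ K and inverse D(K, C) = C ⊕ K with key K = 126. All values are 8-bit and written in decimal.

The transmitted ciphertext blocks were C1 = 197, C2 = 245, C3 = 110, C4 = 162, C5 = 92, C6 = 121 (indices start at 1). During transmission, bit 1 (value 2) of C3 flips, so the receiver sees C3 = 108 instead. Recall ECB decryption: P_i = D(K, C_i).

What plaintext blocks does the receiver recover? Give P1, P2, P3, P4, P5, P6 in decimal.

Only C3 changed, to 108. In ECB, a change in C_i affects only P_i. Decrypting the received ciphertext:
P1: D(K, 197) = 187.
P2: D(K, 245) = 139.
P3: D(K, 108) = 18.
P4: D(K, 162) = 220.
P5: D(K, 92) = 34.
P6: D(K, 121) = 7.
Blocks that differ from the original plaintext: P3.

P1 = 187, P2 = 139, P3 = 18, P4 = 220, P5 = 34, P6 = 7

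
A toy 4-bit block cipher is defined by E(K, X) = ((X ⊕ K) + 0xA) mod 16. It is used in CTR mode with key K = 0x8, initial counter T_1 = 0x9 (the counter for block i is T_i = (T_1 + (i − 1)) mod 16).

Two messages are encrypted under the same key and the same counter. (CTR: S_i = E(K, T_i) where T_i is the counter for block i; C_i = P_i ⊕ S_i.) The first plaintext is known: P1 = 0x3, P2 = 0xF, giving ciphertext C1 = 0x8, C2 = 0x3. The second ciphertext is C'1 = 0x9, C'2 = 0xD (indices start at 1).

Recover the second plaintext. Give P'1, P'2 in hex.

In CTR with a reused counter, both messages share the same keystream S_i, so C_i ⊕ C'_i = P_i ⊕ P'_i and thus P'_i = P_i ⊕ C_i ⊕ C'_i.
P'1: 0x3 ⊕ 0x8 ⊕ 0x9 = 0x2.
P'2: 0xF ⊕ 0x3 ⊕ 0xD = 0x1.

P'1 = 0x2, P'2 = 0x1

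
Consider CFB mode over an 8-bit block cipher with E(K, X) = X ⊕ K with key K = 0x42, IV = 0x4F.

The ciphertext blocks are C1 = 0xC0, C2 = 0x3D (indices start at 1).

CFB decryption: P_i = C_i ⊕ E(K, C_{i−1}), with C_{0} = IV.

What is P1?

P1 = 0xCD

P1: E(K, 0x4F) = 0x0D; 0xC0 ⊕ 0x0D = 0xCD.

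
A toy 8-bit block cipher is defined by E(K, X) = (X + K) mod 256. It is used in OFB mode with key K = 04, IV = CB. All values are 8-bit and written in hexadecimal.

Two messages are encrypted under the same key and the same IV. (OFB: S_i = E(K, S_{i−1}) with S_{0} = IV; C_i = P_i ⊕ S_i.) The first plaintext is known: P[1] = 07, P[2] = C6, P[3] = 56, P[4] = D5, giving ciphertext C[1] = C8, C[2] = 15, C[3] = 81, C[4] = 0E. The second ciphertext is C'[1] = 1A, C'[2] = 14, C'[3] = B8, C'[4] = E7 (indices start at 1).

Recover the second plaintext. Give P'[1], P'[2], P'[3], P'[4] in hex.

In OFB with a reused IV, both messages share the same keystream S_i, so C_i ⊕ C'_i = P_i ⊕ P'_i and thus P'_i = P_i ⊕ C_i ⊕ C'_i.
P'[1]: 07 ⊕ C8 ⊕ 1A = D5.
P'[2]: C6 ⊕ 15 ⊕ 14 = C7.
P'[3]: 56 ⊕ 81 ⊕ B8 = 6F.
P'[4]: D5 ⊕ 0E ⊕ E7 = 3C.

P'[1] = D5, P'[2] = C7, P'[3] = 6F, P'[4] = 3C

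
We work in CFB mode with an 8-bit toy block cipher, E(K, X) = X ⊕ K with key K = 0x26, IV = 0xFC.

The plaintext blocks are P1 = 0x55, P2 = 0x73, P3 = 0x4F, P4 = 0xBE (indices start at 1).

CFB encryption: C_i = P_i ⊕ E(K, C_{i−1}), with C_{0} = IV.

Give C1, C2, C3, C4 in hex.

C1: E(K, 0xFC) = 0xDA; 0x55 ⊕ 0xDA = 0x8F.
C2: E(K, 0x8F) = 0xA9; 0x73 ⊕ 0xA9 = 0xDA.
C3: E(K, 0xDA) = 0xFC; 0x4F ⊕ 0xFC = 0xB3.
C4: E(K, 0xB3) = 0x95; 0xBE ⊕ 0x95 = 0x2B.

C1 = 0x8F, C2 = 0xDA, C3 = 0xB3, C4 = 0x2B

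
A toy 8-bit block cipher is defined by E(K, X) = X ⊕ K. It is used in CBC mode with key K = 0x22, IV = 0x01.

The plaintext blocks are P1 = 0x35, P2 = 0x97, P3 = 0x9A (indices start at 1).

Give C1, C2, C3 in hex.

CBC encryption: C_i = E(K, P_i ⊕ C_{i−1}), with C_{0} = IV.
C1: P1 ⊕ 0x01 = 0x34; E(K, 0x34) = 0x16.
C2: P2 ⊕ 0x16 = 0x81; E(K, 0x81) = 0xA3.
C3: P3 ⊕ 0xA3 = 0x39; E(K, 0x39) = 0x1B.

C1 = 0x16, C2 = 0xA3, C3 = 0x1B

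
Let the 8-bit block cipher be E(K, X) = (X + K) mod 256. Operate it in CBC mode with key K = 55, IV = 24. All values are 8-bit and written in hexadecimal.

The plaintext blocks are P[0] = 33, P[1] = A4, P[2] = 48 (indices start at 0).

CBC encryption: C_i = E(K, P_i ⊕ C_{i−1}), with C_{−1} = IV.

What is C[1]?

C[0]: P[0] ⊕ 24 = 17; E(K, 17) = 6C.
C[1]: P[1] ⊕ 6C = C8; E(K, C8) = 1D.

C[1] = 1D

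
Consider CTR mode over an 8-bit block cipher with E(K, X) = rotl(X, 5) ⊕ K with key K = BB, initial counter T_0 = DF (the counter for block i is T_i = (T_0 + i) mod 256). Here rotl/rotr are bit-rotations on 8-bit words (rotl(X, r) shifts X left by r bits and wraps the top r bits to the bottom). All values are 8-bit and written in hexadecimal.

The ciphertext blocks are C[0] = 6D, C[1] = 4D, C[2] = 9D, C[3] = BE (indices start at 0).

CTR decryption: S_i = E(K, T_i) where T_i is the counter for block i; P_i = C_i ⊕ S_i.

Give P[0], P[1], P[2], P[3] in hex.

P[0] = 2D, P[1] = EA, P[2] = 1A, P[3] = 59

P[0]: T = DF, S = E(K, T) = 40; 6D ⊕ 40 = 2D.
P[1]: T = E0, S = E(K, T) = A7; 4D ⊕ A7 = EA.
P[2]: T = E1, S = E(K, T) = 87; 9D ⊕ 87 = 1A.
P[3]: T = E2, S = E(K, T) = E7; BE ⊕ E7 = 59.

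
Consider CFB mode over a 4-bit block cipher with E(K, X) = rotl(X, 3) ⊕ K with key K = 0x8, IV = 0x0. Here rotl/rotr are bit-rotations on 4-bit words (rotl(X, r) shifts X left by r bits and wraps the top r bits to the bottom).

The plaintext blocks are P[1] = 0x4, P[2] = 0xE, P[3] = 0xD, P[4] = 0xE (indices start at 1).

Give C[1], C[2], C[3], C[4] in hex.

CFB encryption: C_i = P_i ⊕ E(K, C_{i−1}), with C_{0} = IV.
C[1]: E(K, 0x0) = 0x8; 0x4 ⊕ 0x8 = 0xC.
C[2]: E(K, 0xC) = 0xE; 0xE ⊕ 0xE = 0x0.
C[3]: E(K, 0x0) = 0x8; 0xD ⊕ 0x8 = 0x5.
C[4]: E(K, 0x5) = 0x2; 0xE ⊕ 0x2 = 0xC.

C[1] = 0xC, C[2] = 0x0, C[3] = 0x5, C[4] = 0xC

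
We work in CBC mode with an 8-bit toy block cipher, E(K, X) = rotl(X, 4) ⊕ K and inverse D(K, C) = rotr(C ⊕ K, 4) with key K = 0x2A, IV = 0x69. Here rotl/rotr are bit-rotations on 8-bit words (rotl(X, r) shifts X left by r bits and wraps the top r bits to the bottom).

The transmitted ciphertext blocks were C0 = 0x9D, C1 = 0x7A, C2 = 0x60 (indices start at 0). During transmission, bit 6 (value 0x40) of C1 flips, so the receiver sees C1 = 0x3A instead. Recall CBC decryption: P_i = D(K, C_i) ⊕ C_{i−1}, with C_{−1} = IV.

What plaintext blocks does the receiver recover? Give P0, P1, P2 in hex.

Only C1 changed, to 0x3A. In CBC, a change in C_i garbles P_i and flips the same bit in P_{i+1}. Decrypting the received ciphertext:
P0: D(K, 0x9D) = 0x7B; 0x7B ⊕ 0x69 = 0x12.
P1: D(K, 0x3A) = 0x01; 0x01 ⊕ 0x9D = 0x9C.
P2: D(K, 0x60) = 0xA4; 0xA4 ⊕ 0x3A = 0x9E.
Blocks that differ from the original plaintext: P1, P2.

P0 = 0x12, P1 = 0x9C, P2 = 0x9E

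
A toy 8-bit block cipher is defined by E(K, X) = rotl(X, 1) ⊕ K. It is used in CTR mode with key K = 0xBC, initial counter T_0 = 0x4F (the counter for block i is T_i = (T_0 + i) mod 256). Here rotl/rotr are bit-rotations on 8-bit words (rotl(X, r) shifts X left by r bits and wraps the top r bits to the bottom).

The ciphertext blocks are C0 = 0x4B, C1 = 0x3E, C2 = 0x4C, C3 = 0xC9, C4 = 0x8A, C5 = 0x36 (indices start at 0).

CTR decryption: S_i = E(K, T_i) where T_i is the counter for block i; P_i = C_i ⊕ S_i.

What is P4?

P4 = 0x90

P4: T = 0x53, S = E(K, T) = 0x1A; 0x8A ⊕ 0x1A = 0x90.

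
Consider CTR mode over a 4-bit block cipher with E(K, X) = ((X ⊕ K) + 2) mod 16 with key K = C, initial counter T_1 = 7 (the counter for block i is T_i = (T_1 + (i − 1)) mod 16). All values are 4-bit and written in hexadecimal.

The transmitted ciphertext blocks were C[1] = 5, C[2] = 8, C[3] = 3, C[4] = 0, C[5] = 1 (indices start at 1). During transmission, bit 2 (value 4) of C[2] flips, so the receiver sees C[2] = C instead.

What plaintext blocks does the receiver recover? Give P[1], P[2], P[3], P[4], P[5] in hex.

CTR decryption: S_i = E(K, T_i) where T_i is the counter for block i; P_i = C_i ⊕ S_i.
Only C[2] changed, to C. In CTR, a change in C_i flips the same bit in P_i only; the keystream is unaffected. Decrypting the received ciphertext:
P[1]: T = 7, S = E(K, T) = D; 5 ⊕ D = 8.
P[2]: T = 8, S = E(K, T) = 6; C ⊕ 6 = A.
P[3]: T = 9, S = E(K, T) = 7; 3 ⊕ 7 = 4.
P[4]: T = A, S = E(K, T) = 8; 0 ⊕ 8 = 8.
P[5]: T = B, S = E(K, T) = 9; 1 ⊕ 9 = 8.
Blocks that differ from the original plaintext: P[2].

P[1] = 8, P[2] = A, P[3] = 4, P[4] = 8, P[5] = 8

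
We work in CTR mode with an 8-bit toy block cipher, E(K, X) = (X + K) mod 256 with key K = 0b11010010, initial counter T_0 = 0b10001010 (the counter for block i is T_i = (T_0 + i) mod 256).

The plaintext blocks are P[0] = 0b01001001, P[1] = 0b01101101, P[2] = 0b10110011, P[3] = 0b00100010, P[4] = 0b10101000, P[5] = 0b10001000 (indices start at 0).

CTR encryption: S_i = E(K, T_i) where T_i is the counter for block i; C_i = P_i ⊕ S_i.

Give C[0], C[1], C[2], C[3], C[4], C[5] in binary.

C[0]: T = 0b10001010, S = E(K, T) = 0b01011100; 0b01001001 ⊕ 0b01011100 = 0b00010101.
C[1]: T = 0b10001011, S = E(K, T) = 0b01011101; 0b01101101 ⊕ 0b01011101 = 0b00110000.
C[2]: T = 0b10001100, S = E(K, T) = 0b01011110; 0b10110011 ⊕ 0b01011110 = 0b11101101.
C[3]: T = 0b10001101, S = E(K, T) = 0b01011111; 0b00100010 ⊕ 0b01011111 = 0b01111101.
C[4]: T = 0b10001110, S = E(K, T) = 0b01100000; 0b10101000 ⊕ 0b01100000 = 0b11001000.
C[5]: T = 0b10001111, S = E(K, T) = 0b01100001; 0b10001000 ⊕ 0b01100001 = 0b11101001.

C[0] = 0b00010101, C[1] = 0b00110000, C[2] = 0b11101101, C[3] = 0b01111101, C[4] = 0b11001000, C[5] = 0b11101001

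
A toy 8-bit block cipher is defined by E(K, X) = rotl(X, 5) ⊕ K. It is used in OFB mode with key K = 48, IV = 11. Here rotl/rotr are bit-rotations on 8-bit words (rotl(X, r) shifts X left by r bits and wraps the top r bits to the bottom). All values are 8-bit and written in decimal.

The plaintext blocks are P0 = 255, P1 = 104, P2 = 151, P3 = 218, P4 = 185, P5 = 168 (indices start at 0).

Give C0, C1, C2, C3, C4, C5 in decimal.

C0 = 174, C1 = 114, C2 = 228, C3 = 132, C4 = 66, C5 = 231

OFB encryption: S_i = E(K, S_{i−1}) with S_{−1} = IV; C_i = P_i ⊕ S_i.
C0: S = E(K, 11) = 81; 255 ⊕ 81 = 174.
C1: S = E(K, 81) = 26; 104 ⊕ 26 = 114.
C2: S = E(K, 26) = 115; 151 ⊕ 115 = 228.
C3: S = E(K, 115) = 94; 218 ⊕ 94 = 132.
C4: S = E(K, 94) = 251; 185 ⊕ 251 = 66.
C5: S = E(K, 251) = 79; 168 ⊕ 79 = 231.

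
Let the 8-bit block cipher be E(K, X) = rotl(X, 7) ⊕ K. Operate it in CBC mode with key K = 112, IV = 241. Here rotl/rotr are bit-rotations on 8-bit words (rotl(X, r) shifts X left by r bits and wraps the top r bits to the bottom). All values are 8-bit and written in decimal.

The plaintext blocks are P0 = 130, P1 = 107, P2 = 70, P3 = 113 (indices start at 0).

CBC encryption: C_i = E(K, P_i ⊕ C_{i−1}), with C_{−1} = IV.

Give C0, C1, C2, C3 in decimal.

C0: P0 ⊕ 241 = 115; E(K, 115) = 201.
C1: P1 ⊕ 201 = 162; E(K, 162) = 33.
C2: P2 ⊕ 33 = 103; E(K, 103) = 195.
C3: P3 ⊕ 195 = 178; E(K, 178) = 41.

C0 = 201, C1 = 33, C2 = 195, C3 = 41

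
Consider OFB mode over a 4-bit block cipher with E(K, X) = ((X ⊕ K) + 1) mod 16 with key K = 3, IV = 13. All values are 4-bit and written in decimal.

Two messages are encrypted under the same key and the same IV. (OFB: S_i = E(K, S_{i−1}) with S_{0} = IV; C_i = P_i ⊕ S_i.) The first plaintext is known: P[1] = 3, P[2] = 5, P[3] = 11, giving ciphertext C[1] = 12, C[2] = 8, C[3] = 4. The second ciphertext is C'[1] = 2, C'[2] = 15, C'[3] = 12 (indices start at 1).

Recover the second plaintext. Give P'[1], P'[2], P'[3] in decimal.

In OFB with a reused IV, both messages share the same keystream S_i, so C_i ⊕ C'_i = P_i ⊕ P'_i and thus P'_i = P_i ⊕ C_i ⊕ C'_i.
P'[1]: 3 ⊕ 12 ⊕ 2 = 13.
P'[2]: 5 ⊕ 8 ⊕ 15 = 2.
P'[3]: 11 ⊕ 4 ⊕ 12 = 3.

P'[1] = 13, P'[2] = 2, P'[3] = 3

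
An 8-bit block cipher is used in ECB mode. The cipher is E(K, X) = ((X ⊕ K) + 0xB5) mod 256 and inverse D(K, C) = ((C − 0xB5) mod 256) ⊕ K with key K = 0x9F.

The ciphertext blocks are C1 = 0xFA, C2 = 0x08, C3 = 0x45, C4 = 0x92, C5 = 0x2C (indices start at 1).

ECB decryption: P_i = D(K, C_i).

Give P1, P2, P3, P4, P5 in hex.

P1: D(K, 0xFA) = 0xDA.
P2: D(K, 0x08) = 0xCC.
P3: D(K, 0x45) = 0x0F.
P4: D(K, 0x92) = 0x42.
P5: D(K, 0x2C) = 0xE8.

P1 = 0xDA, P2 = 0xCC, P3 = 0x0F, P4 = 0x42, P5 = 0xE8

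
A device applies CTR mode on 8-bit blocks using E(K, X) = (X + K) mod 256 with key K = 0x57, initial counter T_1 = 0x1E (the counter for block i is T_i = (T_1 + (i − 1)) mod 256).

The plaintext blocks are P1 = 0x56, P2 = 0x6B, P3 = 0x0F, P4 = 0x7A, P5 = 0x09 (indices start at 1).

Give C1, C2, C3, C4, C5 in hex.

C1 = 0x23, C2 = 0x1D, C3 = 0x78, C4 = 0x02, C5 = 0x70

CTR encryption: S_i = E(K, T_i) where T_i is the counter for block i; C_i = P_i ⊕ S_i.
C1: T = 0x1E, S = E(K, T) = 0x75; 0x56 ⊕ 0x75 = 0x23.
C2: T = 0x1F, S = E(K, T) = 0x76; 0x6B ⊕ 0x76 = 0x1D.
C3: T = 0x20, S = E(K, T) = 0x77; 0x0F ⊕ 0x77 = 0x78.
C4: T = 0x21, S = E(K, T) = 0x78; 0x7A ⊕ 0x78 = 0x02.
C5: T = 0x22, S = E(K, T) = 0x79; 0x09 ⊕ 0x79 = 0x70.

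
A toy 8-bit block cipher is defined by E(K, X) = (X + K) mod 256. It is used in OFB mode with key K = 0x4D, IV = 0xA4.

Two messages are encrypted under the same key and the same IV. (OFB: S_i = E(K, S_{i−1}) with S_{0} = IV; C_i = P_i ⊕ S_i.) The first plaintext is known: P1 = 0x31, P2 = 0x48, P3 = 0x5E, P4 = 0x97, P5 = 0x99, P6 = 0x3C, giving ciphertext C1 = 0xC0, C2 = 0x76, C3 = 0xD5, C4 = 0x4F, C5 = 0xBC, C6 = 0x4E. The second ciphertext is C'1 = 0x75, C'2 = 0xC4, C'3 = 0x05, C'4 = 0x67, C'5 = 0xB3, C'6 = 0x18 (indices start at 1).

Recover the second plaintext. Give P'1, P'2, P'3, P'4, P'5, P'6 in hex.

P'1 = 0x84, P'2 = 0xFA, P'3 = 0x8E, P'4 = 0xBF, P'5 = 0x96, P'6 = 0x6A

In OFB with a reused IV, both messages share the same keystream S_i, so C_i ⊕ C'_i = P_i ⊕ P'_i and thus P'_i = P_i ⊕ C_i ⊕ C'_i.
P'1: 0x31 ⊕ 0xC0 ⊕ 0x75 = 0x84.
P'2: 0x48 ⊕ 0x76 ⊕ 0xC4 = 0xFA.
P'3: 0x5E ⊕ 0xD5 ⊕ 0x05 = 0x8E.
P'4: 0x97 ⊕ 0x4F ⊕ 0x67 = 0xBF.
P'5: 0x99 ⊕ 0xBC ⊕ 0xB3 = 0x96.
P'6: 0x3C ⊕ 0x4E ⊕ 0x18 = 0x6A.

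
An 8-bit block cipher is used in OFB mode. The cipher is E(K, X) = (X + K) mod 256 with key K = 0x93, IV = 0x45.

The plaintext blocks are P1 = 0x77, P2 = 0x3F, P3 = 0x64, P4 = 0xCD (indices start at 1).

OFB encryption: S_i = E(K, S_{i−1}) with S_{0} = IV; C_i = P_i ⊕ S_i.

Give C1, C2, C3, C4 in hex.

C1 = 0xAF, C2 = 0x54, C3 = 0x9A, C4 = 0x5C

C1: S = E(K, 0x45) = 0xD8; 0x77 ⊕ 0xD8 = 0xAF.
C2: S = E(K, 0xD8) = 0x6B; 0x3F ⊕ 0x6B = 0x54.
C3: S = E(K, 0x6B) = 0xFE; 0x64 ⊕ 0xFE = 0x9A.
C4: S = E(K, 0xFE) = 0x91; 0xCD ⊕ 0x91 = 0x5C.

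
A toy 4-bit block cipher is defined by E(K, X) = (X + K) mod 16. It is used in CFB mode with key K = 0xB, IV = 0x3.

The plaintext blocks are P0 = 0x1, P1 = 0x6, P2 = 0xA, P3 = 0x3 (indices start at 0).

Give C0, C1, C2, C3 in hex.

C0 = 0xF, C1 = 0xC, C2 = 0xD, C3 = 0xB

CFB encryption: C_i = P_i ⊕ E(K, C_{i−1}), with C_{−1} = IV.
C0: E(K, 0x3) = 0xE; 0x1 ⊕ 0xE = 0xF.
C1: E(K, 0xF) = 0xA; 0x6 ⊕ 0xA = 0xC.
C2: E(K, 0xC) = 0x7; 0xA ⊕ 0x7 = 0xD.
C3: E(K, 0xD) = 0x8; 0x3 ⊕ 0x8 = 0xB.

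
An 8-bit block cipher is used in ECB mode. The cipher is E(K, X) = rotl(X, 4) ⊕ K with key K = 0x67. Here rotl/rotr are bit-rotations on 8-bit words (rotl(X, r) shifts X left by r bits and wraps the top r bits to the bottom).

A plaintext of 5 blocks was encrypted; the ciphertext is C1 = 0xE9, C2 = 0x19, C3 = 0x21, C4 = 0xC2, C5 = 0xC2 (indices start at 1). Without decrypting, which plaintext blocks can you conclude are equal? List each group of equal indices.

P4 = P5

ECB encrypts each block independently with the same key, so equal ciphertext blocks imply equal plaintext blocks.
C4 = C5 = 0xC2, so P4 = P5.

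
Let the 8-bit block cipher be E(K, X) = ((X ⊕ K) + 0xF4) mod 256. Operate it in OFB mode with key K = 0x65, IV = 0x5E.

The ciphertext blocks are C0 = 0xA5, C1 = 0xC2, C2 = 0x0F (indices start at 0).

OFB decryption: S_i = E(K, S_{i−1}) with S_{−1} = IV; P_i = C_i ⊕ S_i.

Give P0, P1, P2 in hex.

P0: S = E(K, 0x5E) = 0x2F; 0xA5 ⊕ 0x2F = 0x8A.
P1: S = E(K, 0x2F) = 0x3E; 0xC2 ⊕ 0x3E = 0xFC.
P2: S = E(K, 0x3E) = 0x4F; 0x0F ⊕ 0x4F = 0x40.

P0 = 0x8A, P1 = 0xFC, P2 = 0x40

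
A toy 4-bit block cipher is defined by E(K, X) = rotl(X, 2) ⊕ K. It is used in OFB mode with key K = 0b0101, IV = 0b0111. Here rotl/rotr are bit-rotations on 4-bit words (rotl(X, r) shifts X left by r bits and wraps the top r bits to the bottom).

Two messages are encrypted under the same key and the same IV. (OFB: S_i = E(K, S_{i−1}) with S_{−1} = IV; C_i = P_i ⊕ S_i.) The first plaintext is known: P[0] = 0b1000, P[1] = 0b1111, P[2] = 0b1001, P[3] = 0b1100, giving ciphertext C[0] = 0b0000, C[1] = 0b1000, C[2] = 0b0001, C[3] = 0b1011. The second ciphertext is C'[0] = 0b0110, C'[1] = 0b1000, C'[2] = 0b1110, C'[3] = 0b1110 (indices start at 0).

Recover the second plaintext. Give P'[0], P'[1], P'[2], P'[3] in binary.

In OFB with a reused IV, both messages share the same keystream S_i, so C_i ⊕ C'_i = P_i ⊕ P'_i and thus P'_i = P_i ⊕ C_i ⊕ C'_i.
P'[0]: 0b1000 ⊕ 0b0000 ⊕ 0b0110 = 0b1110.
P'[1]: 0b1111 ⊕ 0b1000 ⊕ 0b1000 = 0b1111.
P'[2]: 0b1001 ⊕ 0b0001 ⊕ 0b1110 = 0b0110.
P'[3]: 0b1100 ⊕ 0b1011 ⊕ 0b1110 = 0b1001.

P'[0] = 0b1110, P'[1] = 0b1111, P'[2] = 0b0110, P'[3] = 0b1001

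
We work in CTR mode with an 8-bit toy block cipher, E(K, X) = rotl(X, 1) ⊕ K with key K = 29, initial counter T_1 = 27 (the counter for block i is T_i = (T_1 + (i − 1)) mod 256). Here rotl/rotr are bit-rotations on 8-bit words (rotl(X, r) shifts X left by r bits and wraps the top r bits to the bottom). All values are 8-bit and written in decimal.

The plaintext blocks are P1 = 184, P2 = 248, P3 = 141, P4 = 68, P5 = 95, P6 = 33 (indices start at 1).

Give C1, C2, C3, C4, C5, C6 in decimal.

CTR encryption: S_i = E(K, T_i) where T_i is the counter for block i; C_i = P_i ⊕ S_i.
C1: T = 27, S = E(K, T) = 43; 184 ⊕ 43 = 147.
C2: T = 28, S = E(K, T) = 37; 248 ⊕ 37 = 221.
C3: T = 29, S = E(K, T) = 39; 141 ⊕ 39 = 170.
C4: T = 30, S = E(K, T) = 33; 68 ⊕ 33 = 101.
C5: T = 31, S = E(K, T) = 35; 95 ⊕ 35 = 124.
C6: T = 32, S = E(K, T) = 93; 33 ⊕ 93 = 124.

C1 = 147, C2 = 221, C3 = 170, C4 = 101, C5 = 124, C6 = 124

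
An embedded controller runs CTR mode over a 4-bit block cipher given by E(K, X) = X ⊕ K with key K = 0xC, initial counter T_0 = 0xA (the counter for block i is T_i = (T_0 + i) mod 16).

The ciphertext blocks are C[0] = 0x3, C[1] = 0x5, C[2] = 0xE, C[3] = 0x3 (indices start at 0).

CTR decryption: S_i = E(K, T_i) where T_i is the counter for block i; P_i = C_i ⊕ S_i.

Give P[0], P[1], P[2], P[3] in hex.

P[0] = 0x5, P[1] = 0x2, P[2] = 0xE, P[3] = 0x2

P[0]: T = 0xA, S = E(K, T) = 0x6; 0x3 ⊕ 0x6 = 0x5.
P[1]: T = 0xB, S = E(K, T) = 0x7; 0x5 ⊕ 0x7 = 0x2.
P[2]: T = 0xC, S = E(K, T) = 0x0; 0xE ⊕ 0x0 = 0xE.
P[3]: T = 0xD, S = E(K, T) = 0x1; 0x3 ⊕ 0x1 = 0x2.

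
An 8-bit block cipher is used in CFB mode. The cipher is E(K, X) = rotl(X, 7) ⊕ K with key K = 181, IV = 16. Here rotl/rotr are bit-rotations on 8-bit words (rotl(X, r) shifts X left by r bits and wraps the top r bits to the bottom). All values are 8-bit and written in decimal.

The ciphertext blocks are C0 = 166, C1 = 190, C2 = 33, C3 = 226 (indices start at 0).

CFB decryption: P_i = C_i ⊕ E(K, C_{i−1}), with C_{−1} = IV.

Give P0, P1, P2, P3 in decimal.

P0: E(K, 16) = 189; 166 ⊕ 189 = 27.
P1: E(K, 166) = 230; 190 ⊕ 230 = 88.
P2: E(K, 190) = 234; 33 ⊕ 234 = 203.
P3: E(K, 33) = 37; 226 ⊕ 37 = 199.

P0 = 27, P1 = 88, P2 = 203, P3 = 199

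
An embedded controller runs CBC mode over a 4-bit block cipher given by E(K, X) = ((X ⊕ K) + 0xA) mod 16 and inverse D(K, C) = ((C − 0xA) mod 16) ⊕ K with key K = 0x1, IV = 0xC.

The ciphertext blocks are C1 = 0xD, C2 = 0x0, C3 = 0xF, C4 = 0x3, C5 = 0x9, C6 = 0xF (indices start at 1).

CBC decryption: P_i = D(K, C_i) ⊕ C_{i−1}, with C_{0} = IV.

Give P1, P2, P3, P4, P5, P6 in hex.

P1: D(K, 0xD) = 0x2; 0x2 ⊕ 0xC = 0xE.
P2: D(K, 0x0) = 0x7; 0x7 ⊕ 0xD = 0xA.
P3: D(K, 0xF) = 0x4; 0x4 ⊕ 0x0 = 0x4.
P4: D(K, 0x3) = 0x8; 0x8 ⊕ 0xF = 0x7.
P5: D(K, 0x9) = 0xE; 0xE ⊕ 0x3 = 0xD.
P6: D(K, 0xF) = 0x4; 0x4 ⊕ 0x9 = 0xD.

P1 = 0xE, P2 = 0xA, P3 = 0x4, P4 = 0x7, P5 = 0xD, P6 = 0xD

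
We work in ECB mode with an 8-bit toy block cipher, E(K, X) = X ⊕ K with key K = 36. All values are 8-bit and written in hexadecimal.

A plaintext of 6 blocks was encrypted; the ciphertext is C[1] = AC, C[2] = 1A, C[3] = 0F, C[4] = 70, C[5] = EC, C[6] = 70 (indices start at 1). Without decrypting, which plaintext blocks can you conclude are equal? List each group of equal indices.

ECB encrypts each block independently with the same key, so equal ciphertext blocks imply equal plaintext blocks.
C[4] = C[6] = 70, so P[4] = P[6].

P[4] = P[6]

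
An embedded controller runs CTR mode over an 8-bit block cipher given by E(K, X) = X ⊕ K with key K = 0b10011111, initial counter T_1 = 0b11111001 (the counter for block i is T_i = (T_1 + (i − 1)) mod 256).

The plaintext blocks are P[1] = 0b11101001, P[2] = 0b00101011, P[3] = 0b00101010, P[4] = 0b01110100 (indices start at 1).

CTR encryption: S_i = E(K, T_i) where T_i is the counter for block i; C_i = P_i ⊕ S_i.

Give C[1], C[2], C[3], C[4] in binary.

C[1]: T = 0b11111001, S = E(K, T) = 0b01100110; 0b11101001 ⊕ 0b01100110 = 0b10001111.
C[2]: T = 0b11111010, S = E(K, T) = 0b01100101; 0b00101011 ⊕ 0b01100101 = 0b01001110.
C[3]: T = 0b11111011, S = E(K, T) = 0b01100100; 0b00101010 ⊕ 0b01100100 = 0b01001110.
C[4]: T = 0b11111100, S = E(K, T) = 0b01100011; 0b01110100 ⊕ 0b01100011 = 0b00010111.

C[1] = 0b10001111, C[2] = 0b01001110, C[3] = 0b01001110, C[4] = 0b00010111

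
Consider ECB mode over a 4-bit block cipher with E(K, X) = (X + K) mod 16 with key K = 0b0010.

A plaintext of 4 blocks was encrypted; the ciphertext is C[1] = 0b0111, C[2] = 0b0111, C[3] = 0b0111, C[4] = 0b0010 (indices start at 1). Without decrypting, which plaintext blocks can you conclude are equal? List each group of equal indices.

ECB encrypts each block independently with the same key, so equal ciphertext blocks imply equal plaintext blocks.
C[1] = C[2] = C[3] = 0b0111, so P[1] = P[2] = P[3].

P[1] = P[2] = P[3]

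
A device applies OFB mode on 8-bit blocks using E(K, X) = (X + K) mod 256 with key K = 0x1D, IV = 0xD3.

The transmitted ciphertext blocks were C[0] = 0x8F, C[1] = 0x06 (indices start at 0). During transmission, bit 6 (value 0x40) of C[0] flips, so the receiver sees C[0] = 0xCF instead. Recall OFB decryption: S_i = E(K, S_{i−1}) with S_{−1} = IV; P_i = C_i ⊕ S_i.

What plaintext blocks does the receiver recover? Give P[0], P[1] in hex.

Only C[0] changed, to 0xCF. In OFB, a change in C_i flips the same bit in P_i only; the keystream is unaffected. Decrypting the received ciphertext:
P[0]: S = E(K, 0xD3) = 0xF0; 0xCF ⊕ 0xF0 = 0x3F.
P[1]: S = E(K, 0xF0) = 0x0D; 0x06 ⊕ 0x0D = 0x0B.
Blocks that differ from the original plaintext: P[0].

P[0] = 0x3F, P[1] = 0x0B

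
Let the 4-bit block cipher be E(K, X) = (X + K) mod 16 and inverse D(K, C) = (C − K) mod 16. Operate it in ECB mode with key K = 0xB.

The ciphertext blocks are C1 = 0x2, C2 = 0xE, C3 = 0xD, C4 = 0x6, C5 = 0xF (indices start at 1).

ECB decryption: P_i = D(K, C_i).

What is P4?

P4: D(K, 0x6) = 0xB.

P4 = 0xB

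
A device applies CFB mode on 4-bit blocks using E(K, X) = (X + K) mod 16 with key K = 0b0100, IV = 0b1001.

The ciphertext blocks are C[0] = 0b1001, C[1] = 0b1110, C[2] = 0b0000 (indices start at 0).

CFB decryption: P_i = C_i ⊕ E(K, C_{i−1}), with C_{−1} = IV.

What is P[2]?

P[2]: E(K, 0b1110) = 0b0010; 0b0000 ⊕ 0b0010 = 0b0010.

P[2] = 0b0010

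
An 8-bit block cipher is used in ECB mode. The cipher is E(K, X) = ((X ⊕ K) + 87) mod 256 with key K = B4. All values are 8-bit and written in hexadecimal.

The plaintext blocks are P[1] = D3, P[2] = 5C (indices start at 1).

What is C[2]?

ECB encryption: C_i = E(K, P_i).
C[2]: E(K, 5C) = 6F.

C[2] = 6F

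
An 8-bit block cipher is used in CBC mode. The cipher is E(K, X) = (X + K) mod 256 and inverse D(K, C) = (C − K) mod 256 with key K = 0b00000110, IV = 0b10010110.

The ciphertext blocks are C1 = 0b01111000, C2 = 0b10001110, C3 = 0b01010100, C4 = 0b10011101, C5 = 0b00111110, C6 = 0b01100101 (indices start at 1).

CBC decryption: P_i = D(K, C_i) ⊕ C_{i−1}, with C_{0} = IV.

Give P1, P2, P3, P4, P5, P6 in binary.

P1: D(K, 0b01111000) = 0b01110010; 0b01110010 ⊕ 0b10010110 = 0b11100100.
P2: D(K, 0b10001110) = 0b10001000; 0b10001000 ⊕ 0b01111000 = 0b11110000.
P3: D(K, 0b01010100) = 0b01001110; 0b01001110 ⊕ 0b10001110 = 0b11000000.
P4: D(K, 0b10011101) = 0b10010111; 0b10010111 ⊕ 0b01010100 = 0b11000011.
P5: D(K, 0b00111110) = 0b00111000; 0b00111000 ⊕ 0b10011101 = 0b10100101.
P6: D(K, 0b01100101) = 0b01011111; 0b01011111 ⊕ 0b00111110 = 0b01100001.

P1 = 0b11100100, P2 = 0b11110000, P3 = 0b11000000, P4 = 0b11000011, P5 = 0b10100101, P6 = 0b01100001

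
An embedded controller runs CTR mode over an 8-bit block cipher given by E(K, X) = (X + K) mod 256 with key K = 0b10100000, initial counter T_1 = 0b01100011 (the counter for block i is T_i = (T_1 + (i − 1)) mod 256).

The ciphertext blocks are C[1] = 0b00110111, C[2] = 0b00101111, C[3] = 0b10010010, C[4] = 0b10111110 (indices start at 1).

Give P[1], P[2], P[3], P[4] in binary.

P[1] = 0b00110100, P[2] = 0b00101011, P[3] = 0b10010111, P[4] = 0b10111000

CTR decryption: S_i = E(K, T_i) where T_i is the counter for block i; P_i = C_i ⊕ S_i.
P[1]: T = 0b01100011, S = E(K, T) = 0b00000011; 0b00110111 ⊕ 0b00000011 = 0b00110100.
P[2]: T = 0b01100100, S = E(K, T) = 0b00000100; 0b00101111 ⊕ 0b00000100 = 0b00101011.
P[3]: T = 0b01100101, S = E(K, T) = 0b00000101; 0b10010010 ⊕ 0b00000101 = 0b10010111.
P[4]: T = 0b01100110, S = E(K, T) = 0b00000110; 0b10111110 ⊕ 0b00000110 = 0b10111000.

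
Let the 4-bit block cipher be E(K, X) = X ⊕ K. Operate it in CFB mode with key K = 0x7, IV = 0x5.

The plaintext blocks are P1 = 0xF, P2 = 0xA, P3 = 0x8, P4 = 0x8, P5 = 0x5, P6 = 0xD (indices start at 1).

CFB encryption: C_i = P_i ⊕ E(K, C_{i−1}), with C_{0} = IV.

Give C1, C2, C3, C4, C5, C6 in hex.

C1: E(K, 0x5) = 0x2; 0xF ⊕ 0x2 = 0xD.
C2: E(K, 0xD) = 0xA; 0xA ⊕ 0xA = 0x0.
C3: E(K, 0x0) = 0x7; 0x8 ⊕ 0x7 = 0xF.
C4: E(K, 0xF) = 0x8; 0x8 ⊕ 0x8 = 0x0.
C5: E(K, 0x0) = 0x7; 0x5 ⊕ 0x7 = 0x2.
C6: E(K, 0x2) = 0x5; 0xD ⊕ 0x5 = 0x8.

C1 = 0xD, C2 = 0x0, C3 = 0xF, C4 = 0x0, C5 = 0x2, C6 = 0x8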